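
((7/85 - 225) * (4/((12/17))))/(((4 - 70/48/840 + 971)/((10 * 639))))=-4691098368/561599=-8353.11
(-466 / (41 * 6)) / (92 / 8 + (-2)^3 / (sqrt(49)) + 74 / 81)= -88074 / 524021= -0.17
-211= -211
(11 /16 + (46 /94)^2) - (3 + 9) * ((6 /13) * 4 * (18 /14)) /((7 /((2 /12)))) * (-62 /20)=341013579 /112570640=3.03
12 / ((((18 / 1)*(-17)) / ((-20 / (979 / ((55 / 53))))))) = 200 / 240567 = 0.00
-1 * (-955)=955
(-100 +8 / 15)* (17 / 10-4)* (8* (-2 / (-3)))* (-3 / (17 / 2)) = -549056 / 1275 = -430.63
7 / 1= 7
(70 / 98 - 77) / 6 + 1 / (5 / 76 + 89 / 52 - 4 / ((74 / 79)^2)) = -13.07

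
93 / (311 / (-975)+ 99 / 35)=634725 / 17128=37.06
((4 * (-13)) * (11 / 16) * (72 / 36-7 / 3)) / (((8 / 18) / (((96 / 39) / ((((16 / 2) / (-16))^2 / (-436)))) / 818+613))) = 106636761 / 6544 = 16295.35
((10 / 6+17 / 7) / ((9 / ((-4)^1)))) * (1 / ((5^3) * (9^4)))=-0.00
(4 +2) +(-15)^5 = -759369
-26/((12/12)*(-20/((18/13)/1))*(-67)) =-9/335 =-0.03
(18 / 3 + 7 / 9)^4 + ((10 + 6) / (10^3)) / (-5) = 8653637503 / 4100625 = 2110.32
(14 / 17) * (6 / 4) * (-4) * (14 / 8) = -147 / 17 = -8.65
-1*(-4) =4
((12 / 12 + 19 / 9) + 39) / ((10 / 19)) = 80.01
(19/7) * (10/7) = 3.88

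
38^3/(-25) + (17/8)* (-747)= -756451/200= -3782.26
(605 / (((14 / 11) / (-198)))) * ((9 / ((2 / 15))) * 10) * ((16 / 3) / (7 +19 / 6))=-14231052000 / 427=-33327990.63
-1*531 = -531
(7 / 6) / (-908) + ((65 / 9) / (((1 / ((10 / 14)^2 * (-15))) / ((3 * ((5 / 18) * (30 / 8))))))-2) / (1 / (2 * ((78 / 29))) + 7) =-7276736027 / 299253192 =-24.32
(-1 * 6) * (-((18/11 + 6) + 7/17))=9030/187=48.29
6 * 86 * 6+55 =3151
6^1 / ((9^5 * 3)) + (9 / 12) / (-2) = -177131 / 472392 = -0.37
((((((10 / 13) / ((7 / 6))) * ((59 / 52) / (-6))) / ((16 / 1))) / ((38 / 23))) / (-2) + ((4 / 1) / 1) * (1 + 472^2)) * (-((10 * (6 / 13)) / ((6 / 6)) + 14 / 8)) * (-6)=2545912672790625 / 74803456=34034693.17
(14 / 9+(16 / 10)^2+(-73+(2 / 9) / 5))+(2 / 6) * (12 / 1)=-64.84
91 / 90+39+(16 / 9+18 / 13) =50513 / 1170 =43.17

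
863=863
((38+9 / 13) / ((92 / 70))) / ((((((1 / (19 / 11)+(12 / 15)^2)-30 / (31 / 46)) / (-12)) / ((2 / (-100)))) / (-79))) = 819178255 / 63542583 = 12.89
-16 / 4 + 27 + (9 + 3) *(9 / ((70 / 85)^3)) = 148429 / 686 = 216.37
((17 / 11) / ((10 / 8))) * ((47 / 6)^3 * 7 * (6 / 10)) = 12354937 / 4950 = 2495.95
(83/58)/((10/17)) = 2.43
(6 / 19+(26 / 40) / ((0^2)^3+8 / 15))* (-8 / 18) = -311 / 456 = -0.68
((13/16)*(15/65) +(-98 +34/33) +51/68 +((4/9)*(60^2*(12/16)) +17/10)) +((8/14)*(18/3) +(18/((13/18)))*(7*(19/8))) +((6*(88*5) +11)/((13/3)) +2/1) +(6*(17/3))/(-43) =22069913219/10330320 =2136.42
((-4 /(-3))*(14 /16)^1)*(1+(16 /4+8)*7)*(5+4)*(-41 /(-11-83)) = 73185 /188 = 389.28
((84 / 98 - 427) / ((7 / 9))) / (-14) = 26847 / 686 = 39.14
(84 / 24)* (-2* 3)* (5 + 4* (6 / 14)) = -141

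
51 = 51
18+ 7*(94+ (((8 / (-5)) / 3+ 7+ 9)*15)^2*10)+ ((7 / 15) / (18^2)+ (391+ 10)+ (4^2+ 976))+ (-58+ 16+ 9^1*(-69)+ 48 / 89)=1630280692343 / 432540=3769086.54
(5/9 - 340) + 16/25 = -76231/225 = -338.80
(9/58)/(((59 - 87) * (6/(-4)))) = 3/812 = 0.00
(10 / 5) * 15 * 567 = 17010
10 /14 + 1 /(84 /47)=107 /84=1.27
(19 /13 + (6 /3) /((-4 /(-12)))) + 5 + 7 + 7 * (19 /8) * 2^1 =2741 /52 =52.71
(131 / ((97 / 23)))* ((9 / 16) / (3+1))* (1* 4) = 27117 / 1552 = 17.47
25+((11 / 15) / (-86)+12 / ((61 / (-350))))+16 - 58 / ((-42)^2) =-161330171 / 5783715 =-27.89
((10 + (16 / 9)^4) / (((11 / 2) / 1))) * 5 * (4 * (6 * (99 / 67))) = 10491680 / 16281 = 644.41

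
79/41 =1.93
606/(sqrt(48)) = 101*sqrt(3)/2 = 87.47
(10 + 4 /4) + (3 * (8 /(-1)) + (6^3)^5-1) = 470184984562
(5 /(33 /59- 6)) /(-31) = 295 /9951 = 0.03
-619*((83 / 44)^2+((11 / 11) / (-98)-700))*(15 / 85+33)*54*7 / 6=51897303348777 / 57596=901057423.24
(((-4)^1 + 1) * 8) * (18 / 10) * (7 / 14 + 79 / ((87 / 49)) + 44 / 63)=-2003532 / 1015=-1973.92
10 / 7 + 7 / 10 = 149 / 70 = 2.13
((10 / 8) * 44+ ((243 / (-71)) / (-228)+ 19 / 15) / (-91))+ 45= 736450261 / 7365540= 99.99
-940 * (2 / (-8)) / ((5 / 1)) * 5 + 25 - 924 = -664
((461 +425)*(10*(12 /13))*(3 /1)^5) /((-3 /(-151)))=1300399920 /13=100030763.08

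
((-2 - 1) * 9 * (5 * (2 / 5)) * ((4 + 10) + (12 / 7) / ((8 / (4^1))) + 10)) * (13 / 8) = -30537 / 14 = -2181.21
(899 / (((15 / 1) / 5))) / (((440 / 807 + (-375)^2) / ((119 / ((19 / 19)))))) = 0.25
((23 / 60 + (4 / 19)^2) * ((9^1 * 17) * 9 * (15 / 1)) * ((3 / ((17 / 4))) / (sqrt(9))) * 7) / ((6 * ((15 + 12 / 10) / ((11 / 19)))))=86.66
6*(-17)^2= 1734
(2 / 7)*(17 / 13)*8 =272 / 91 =2.99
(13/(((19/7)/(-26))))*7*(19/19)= -871.68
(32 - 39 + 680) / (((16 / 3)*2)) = 2019 / 32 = 63.09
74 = 74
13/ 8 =1.62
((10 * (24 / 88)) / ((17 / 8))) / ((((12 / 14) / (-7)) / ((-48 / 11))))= 94080 / 2057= 45.74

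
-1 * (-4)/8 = 1/2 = 0.50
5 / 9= 0.56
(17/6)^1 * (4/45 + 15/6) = 3961/540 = 7.34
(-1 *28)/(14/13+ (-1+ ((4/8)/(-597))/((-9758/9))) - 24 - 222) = 1413660976/12416137709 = 0.11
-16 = -16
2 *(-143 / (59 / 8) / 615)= -2288 / 36285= -0.06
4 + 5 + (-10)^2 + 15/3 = 114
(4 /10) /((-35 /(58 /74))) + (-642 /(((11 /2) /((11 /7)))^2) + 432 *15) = 291330194 /45325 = 6427.58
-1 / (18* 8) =-1 / 144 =-0.01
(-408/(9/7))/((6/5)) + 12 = -2272/9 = -252.44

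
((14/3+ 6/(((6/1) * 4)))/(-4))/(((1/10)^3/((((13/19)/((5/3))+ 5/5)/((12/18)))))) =-98825/38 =-2600.66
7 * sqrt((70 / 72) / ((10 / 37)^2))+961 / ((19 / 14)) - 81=652.64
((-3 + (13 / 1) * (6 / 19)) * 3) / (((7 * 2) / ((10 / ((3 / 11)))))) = 165 / 19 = 8.68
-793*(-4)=3172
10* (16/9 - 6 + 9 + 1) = 520/9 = 57.78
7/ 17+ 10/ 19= 303/ 323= 0.94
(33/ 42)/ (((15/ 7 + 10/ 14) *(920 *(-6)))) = -11/ 220800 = -0.00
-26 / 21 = -1.24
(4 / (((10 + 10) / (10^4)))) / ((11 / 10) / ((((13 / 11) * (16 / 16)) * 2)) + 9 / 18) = 520000 / 251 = 2071.71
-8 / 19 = -0.42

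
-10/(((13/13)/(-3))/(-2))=-60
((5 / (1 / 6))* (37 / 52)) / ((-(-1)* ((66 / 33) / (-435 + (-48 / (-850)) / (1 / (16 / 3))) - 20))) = -6835639 / 6406036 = -1.07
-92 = -92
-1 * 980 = -980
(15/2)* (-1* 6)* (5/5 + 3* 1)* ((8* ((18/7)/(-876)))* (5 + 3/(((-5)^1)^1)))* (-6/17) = -57024/8687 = -6.56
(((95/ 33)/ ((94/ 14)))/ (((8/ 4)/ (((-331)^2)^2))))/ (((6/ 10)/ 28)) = 558768172162550/ 4653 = 120087722364.61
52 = 52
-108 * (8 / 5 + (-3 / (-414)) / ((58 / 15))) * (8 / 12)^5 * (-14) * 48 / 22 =25528832 / 36685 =695.89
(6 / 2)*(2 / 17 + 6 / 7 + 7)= 2847 / 119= 23.92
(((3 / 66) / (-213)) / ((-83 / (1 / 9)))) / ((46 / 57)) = 19 / 53673444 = 0.00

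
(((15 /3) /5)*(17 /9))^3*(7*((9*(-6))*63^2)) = -10110954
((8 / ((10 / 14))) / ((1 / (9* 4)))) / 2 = 1008 / 5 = 201.60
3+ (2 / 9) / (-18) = 242 / 81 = 2.99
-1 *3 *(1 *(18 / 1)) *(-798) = 43092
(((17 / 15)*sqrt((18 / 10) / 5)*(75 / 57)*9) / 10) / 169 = 153 / 32110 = 0.00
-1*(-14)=14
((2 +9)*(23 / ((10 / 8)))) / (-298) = -506 / 745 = -0.68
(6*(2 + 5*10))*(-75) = -23400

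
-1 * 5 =-5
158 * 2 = 316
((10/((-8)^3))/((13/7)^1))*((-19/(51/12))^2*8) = -1.68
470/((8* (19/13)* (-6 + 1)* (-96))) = 611/7296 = 0.08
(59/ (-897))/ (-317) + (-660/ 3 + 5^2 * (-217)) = -1605150046/ 284349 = -5645.00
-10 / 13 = -0.77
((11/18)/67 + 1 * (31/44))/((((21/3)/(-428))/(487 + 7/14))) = -21272.36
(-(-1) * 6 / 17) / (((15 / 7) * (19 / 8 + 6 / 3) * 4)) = 4 / 425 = 0.01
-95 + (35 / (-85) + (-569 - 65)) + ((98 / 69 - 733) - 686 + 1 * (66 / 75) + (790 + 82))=-37363319 / 29325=-1274.11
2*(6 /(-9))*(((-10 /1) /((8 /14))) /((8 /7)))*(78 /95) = 637 /38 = 16.76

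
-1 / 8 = -0.12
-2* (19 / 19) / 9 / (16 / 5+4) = -5 / 162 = -0.03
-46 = -46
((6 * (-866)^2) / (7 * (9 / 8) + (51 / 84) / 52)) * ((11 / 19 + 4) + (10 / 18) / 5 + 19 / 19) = 3246457.89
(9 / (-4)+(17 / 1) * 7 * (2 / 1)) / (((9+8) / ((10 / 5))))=943 / 34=27.74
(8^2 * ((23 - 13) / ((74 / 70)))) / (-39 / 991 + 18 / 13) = 288579200 / 641247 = 450.03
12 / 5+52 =272 / 5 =54.40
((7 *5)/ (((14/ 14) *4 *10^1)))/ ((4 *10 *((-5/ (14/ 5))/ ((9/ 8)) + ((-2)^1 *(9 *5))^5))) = -441/ 119042784032000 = -0.00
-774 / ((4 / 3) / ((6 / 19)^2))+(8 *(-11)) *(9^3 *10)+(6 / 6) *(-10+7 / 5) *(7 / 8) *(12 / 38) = -4632209517 / 7220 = -641580.27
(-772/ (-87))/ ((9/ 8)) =7.89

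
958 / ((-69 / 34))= -32572 / 69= -472.06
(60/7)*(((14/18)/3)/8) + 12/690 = 0.30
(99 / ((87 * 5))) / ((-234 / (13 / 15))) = -11 / 13050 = -0.00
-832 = -832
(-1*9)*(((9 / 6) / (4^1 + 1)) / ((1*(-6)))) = 9 / 20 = 0.45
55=55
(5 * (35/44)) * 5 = 875/44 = 19.89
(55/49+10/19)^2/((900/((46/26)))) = 2167727/405644148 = 0.01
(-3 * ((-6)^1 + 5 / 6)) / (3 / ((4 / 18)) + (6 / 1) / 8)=62 / 57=1.09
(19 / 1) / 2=19 / 2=9.50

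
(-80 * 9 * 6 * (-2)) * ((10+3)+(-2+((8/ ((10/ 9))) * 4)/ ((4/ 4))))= 343872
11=11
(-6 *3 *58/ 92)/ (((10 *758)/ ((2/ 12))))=-87/ 348680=-0.00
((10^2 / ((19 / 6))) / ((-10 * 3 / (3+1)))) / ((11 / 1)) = -80 / 209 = -0.38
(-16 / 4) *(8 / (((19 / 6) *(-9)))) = 64 / 57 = 1.12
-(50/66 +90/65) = -919/429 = -2.14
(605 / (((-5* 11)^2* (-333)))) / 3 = -1 / 4995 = -0.00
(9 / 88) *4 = 9 / 22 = 0.41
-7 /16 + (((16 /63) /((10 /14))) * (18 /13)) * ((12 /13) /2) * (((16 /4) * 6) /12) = 229 /13520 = 0.02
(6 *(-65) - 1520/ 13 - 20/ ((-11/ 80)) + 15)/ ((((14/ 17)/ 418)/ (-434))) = 992188170/ 13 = 76322166.92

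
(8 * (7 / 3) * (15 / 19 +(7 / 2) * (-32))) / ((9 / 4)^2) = -1893248 / 4617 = -410.06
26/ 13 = 2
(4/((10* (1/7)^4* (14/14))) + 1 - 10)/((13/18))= 85626/65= 1317.32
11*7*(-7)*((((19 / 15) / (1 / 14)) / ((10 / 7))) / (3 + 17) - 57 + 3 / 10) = 45340141 / 1500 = 30226.76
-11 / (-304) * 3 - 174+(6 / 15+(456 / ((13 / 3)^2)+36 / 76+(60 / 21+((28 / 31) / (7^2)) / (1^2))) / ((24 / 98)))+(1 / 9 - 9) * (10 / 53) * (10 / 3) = -754903614223 / 11395453680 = -66.25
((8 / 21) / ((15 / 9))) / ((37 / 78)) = 624 / 1295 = 0.48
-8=-8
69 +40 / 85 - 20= 841 / 17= 49.47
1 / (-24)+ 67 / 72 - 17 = -145 / 9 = -16.11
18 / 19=0.95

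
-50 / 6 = -25 / 3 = -8.33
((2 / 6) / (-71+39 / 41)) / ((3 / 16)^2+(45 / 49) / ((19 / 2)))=-1221472 / 33838263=-0.04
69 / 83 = 0.83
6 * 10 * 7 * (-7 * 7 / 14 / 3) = -490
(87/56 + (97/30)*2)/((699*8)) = 6737/4697280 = 0.00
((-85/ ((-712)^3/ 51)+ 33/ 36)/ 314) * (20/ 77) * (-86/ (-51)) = 213411011755/ 166902098799744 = 0.00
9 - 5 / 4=31 / 4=7.75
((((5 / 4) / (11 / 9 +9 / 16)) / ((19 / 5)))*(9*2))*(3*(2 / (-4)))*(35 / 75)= -11340 / 4883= -2.32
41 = 41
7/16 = 0.44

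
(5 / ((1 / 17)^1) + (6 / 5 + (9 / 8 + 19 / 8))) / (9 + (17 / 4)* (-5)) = -1794 / 245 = -7.32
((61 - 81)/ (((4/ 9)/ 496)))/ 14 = -11160/ 7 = -1594.29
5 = 5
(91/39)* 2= 4.67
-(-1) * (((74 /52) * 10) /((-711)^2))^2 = 34225 /43188200363529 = 0.00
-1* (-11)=11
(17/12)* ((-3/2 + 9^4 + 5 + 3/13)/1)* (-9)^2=78343497/104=753302.86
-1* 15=-15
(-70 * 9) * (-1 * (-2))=-1260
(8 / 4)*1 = 2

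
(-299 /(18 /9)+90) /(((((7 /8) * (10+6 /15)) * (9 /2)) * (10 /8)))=-136 /117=-1.16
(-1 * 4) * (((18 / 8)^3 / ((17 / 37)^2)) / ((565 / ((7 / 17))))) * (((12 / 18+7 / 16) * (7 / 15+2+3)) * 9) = -15180593211 / 1776540800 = -8.55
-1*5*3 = -15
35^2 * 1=1225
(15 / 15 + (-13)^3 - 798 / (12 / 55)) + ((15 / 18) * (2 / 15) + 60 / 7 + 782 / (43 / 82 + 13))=-808640099 / 139734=-5787.00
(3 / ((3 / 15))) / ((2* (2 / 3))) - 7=17 / 4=4.25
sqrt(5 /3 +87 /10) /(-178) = -sqrt(9330) /5340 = -0.02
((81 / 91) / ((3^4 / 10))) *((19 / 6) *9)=285 / 91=3.13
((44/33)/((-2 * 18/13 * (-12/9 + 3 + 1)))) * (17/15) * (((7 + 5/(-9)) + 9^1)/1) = -30719/9720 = -3.16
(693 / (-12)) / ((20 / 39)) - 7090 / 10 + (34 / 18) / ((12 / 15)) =-589861 / 720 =-819.25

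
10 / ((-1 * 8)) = -5 / 4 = -1.25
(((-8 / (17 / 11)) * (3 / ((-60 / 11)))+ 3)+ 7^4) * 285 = 11661174 / 17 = 685951.41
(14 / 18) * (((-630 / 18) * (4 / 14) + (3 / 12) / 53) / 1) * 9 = -14833 / 212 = -69.97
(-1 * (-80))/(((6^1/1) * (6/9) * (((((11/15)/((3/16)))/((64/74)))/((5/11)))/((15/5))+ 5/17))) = 459000/82859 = 5.54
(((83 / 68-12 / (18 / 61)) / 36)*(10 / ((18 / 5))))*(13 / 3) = -2615275 / 198288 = -13.19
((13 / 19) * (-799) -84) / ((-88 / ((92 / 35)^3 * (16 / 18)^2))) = 74648146432 / 725830875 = 102.85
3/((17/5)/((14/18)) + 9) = 35/156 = 0.22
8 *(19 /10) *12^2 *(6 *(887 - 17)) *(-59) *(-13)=8763386112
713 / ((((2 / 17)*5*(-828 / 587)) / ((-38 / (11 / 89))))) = 523109159 / 1980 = 264196.54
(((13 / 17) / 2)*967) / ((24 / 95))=1194245 / 816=1463.54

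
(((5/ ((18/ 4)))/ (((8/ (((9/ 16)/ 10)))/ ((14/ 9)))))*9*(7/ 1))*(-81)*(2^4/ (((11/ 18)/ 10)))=-178605/ 11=-16236.82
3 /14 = 0.21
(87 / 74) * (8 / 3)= 116 / 37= 3.14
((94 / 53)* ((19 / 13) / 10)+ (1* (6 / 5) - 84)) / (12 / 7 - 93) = 1990471 / 2201355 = 0.90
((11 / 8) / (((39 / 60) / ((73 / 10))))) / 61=803 / 3172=0.25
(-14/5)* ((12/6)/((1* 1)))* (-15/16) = 21/4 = 5.25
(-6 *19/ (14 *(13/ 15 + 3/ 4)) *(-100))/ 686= 0.73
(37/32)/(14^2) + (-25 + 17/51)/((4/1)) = -115921/18816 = -6.16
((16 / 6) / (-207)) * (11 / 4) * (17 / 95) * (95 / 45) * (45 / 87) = -374 / 54027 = -0.01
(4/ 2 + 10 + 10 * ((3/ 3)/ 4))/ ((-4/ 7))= -203/ 8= -25.38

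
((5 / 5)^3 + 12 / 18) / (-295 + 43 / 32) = -160 / 28191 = -0.01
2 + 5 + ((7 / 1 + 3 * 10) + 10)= 54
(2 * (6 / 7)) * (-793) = -9516 / 7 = -1359.43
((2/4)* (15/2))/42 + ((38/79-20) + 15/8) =-38831/2212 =-17.55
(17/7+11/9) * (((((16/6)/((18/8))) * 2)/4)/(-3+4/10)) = -0.83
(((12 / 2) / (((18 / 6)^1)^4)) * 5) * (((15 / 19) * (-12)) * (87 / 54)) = -2900 / 513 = -5.65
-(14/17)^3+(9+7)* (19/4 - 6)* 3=-60.56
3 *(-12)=-36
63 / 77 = 0.82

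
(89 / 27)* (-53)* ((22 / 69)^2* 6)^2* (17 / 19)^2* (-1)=52.03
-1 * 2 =-2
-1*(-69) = 69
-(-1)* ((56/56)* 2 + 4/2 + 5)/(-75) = -3/25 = -0.12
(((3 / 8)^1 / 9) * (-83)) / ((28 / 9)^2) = -0.36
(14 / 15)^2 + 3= 871 / 225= 3.87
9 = 9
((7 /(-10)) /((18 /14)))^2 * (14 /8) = 16807 /32400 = 0.52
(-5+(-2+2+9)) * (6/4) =6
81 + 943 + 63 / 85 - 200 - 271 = 47068 / 85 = 553.74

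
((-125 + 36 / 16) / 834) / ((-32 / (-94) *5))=-23077 / 266880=-0.09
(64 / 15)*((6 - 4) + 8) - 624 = -1744 / 3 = -581.33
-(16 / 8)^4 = -16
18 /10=1.80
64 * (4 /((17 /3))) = 768 /17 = 45.18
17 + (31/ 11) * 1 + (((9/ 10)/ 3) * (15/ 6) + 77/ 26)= 13459/ 572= 23.53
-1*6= -6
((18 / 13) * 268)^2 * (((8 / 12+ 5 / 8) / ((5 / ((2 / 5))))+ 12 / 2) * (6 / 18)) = 1183587696 / 4225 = 280139.10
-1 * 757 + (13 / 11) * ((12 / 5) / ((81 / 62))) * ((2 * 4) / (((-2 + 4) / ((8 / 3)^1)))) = -3269267 / 4455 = -733.84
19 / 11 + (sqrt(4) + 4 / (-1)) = -3 / 11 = -0.27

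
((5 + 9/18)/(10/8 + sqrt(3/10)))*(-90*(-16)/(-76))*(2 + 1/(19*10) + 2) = -15067800/36461 + 1205424*sqrt(30)/36461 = -232.18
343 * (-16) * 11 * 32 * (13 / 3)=-25113088 / 3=-8371029.33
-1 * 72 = -72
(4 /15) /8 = 1 /30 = 0.03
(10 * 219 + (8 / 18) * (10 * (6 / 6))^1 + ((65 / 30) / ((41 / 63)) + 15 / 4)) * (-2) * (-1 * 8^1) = 35224.38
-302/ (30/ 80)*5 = -12080/ 3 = -4026.67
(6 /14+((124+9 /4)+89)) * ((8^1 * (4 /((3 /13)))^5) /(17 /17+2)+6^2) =510238213375 /567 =899891028.88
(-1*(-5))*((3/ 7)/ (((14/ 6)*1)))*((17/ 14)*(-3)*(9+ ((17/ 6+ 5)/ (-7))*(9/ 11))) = -2857275/ 105644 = -27.05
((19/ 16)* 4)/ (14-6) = 19/ 32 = 0.59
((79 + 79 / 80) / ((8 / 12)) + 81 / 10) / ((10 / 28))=358.63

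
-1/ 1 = -1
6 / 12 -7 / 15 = 1 / 30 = 0.03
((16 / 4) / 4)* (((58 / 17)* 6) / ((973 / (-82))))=-28536 / 16541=-1.73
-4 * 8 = -32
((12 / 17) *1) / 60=1 / 85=0.01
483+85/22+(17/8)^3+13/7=19645629/39424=498.32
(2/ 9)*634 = 1268/ 9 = 140.89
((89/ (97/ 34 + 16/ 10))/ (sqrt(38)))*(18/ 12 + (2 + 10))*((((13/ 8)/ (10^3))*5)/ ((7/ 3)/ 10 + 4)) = 1593189*sqrt(38)/ 116905024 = 0.08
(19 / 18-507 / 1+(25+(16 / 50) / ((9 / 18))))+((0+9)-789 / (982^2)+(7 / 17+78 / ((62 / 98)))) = -39746587165313 / 114344718300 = -347.60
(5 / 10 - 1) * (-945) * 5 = 4725 / 2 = 2362.50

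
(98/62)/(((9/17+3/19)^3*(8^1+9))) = 97130299/339172488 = 0.29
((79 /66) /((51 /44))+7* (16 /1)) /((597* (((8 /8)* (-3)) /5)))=-86470 /274023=-0.32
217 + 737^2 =543386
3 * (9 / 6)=9 / 2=4.50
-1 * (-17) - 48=-31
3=3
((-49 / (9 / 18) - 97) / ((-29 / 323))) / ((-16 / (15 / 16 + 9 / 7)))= -15683265 / 51968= -301.79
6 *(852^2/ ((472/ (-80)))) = -738207.46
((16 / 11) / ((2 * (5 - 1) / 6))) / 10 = 6 / 55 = 0.11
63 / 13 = 4.85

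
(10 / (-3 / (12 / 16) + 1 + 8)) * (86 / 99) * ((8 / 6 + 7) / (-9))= -4300 / 2673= -1.61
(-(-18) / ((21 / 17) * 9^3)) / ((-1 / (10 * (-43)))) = 14620 / 1701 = 8.59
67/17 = 3.94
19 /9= 2.11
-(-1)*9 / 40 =9 / 40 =0.22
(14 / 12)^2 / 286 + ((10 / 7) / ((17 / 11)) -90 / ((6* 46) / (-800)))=7377526993 / 28180152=261.80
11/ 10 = 1.10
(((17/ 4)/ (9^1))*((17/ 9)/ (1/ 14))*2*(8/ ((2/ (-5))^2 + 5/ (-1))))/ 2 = -202300/ 9801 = -20.64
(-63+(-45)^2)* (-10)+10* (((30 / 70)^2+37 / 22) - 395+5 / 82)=-520447700 / 22099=-23550.74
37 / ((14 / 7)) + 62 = 161 / 2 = 80.50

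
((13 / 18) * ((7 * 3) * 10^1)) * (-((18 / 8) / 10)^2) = -2457 / 320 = -7.68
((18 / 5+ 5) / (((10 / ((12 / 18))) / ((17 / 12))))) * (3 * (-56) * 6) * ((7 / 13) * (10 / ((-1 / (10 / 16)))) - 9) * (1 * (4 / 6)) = 6580462 / 975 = 6749.19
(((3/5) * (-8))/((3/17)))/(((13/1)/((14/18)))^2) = -6664/68445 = -0.10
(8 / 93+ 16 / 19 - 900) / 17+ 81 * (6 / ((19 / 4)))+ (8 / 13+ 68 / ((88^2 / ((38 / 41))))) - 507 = -456.95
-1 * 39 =-39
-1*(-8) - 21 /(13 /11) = -127 /13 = -9.77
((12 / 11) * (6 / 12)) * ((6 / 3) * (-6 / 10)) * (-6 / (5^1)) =216 / 275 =0.79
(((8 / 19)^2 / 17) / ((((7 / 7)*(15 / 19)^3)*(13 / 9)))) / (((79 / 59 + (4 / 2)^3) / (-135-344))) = -1808704 / 2403375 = -0.75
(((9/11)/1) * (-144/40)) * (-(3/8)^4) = 6561/112640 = 0.06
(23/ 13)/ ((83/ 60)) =1380/ 1079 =1.28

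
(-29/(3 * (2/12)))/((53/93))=-5394/53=-101.77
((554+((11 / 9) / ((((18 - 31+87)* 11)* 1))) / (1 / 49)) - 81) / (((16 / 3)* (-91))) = -315067 / 323232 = -0.97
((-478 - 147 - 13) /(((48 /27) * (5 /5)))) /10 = -35.89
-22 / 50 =-11 / 25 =-0.44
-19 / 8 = -2.38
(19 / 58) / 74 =19 / 4292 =0.00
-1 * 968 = -968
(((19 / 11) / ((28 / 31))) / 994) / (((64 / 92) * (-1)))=-13547 / 4898432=-0.00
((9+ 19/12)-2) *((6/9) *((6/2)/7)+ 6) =1133/21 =53.95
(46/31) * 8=368/31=11.87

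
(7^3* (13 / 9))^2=245465.20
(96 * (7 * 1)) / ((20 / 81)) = 13608 / 5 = 2721.60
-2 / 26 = -1 / 13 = -0.08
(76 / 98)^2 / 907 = 1444 / 2177707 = 0.00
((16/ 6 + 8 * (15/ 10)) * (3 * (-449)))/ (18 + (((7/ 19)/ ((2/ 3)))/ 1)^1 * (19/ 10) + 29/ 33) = -13038960/ 13153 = -991.33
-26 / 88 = -13 / 44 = -0.30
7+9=16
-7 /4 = -1.75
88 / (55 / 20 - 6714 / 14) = -0.18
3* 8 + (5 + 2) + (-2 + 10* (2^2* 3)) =149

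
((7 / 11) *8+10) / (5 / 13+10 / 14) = 7553 / 550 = 13.73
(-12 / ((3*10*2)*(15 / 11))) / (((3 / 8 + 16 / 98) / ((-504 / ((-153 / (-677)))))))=163476544 / 269025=607.66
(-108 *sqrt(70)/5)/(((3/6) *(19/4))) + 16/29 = -75.54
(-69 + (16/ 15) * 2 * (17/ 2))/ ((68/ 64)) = -12208/ 255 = -47.87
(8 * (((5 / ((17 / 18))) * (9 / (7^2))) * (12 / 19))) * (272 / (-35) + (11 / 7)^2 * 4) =8024832 / 775523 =10.35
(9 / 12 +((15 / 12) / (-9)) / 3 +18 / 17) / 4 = 809 / 1836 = 0.44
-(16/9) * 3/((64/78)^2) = -507/64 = -7.92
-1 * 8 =-8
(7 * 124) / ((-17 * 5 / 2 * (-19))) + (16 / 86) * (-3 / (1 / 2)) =-2872 / 69445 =-0.04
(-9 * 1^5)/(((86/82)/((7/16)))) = -2583/688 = -3.75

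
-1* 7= -7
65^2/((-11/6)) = -2304.55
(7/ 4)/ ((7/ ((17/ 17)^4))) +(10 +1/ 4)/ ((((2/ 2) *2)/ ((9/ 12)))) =131/ 32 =4.09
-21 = -21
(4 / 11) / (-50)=-2 / 275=-0.01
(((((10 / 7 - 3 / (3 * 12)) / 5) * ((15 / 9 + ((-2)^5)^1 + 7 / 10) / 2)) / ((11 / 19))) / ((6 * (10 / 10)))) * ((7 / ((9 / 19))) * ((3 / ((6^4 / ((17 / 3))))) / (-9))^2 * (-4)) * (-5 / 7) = -1497225479 / 14546347960320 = -0.00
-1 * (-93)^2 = -8649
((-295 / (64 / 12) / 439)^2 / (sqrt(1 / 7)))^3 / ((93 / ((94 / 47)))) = 1121079495677203125 * sqrt(7) / 1861395739610864710320128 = 0.00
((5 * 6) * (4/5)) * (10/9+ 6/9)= 128/3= 42.67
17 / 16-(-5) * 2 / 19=483 / 304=1.59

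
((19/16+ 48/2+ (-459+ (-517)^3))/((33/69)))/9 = -513671673/16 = -32104479.56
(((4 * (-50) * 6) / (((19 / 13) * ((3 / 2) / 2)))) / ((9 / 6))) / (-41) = 41600 / 2337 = 17.80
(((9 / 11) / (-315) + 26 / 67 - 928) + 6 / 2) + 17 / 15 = -71463593 / 77385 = -923.48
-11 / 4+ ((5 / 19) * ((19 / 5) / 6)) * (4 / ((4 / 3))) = -9 / 4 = -2.25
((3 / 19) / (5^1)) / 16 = 3 / 1520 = 0.00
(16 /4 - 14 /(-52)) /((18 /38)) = 703 /78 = 9.01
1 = 1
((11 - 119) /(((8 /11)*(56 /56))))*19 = -2821.50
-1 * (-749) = 749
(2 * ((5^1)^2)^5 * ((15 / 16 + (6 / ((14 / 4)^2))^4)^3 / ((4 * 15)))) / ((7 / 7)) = 503337239242896298048822265625 / 1569433447469600066772992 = 320712.70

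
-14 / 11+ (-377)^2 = 1563405 / 11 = 142127.73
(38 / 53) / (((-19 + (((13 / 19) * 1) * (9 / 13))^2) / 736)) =-5048224 / 179617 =-28.11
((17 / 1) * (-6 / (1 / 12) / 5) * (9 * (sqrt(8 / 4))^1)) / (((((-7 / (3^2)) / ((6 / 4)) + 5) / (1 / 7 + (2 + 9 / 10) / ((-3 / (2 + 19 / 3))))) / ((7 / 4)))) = 4118607 * sqrt(2) / 605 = 9627.42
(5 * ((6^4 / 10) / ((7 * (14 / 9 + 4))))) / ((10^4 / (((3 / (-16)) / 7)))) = -2187 / 49000000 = -0.00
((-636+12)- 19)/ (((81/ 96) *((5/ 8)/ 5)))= -164608/ 27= -6096.59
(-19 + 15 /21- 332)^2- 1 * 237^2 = 3260023 /49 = 66531.08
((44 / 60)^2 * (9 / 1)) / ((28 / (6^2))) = 1089 / 175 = 6.22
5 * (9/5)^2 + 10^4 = 50081/5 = 10016.20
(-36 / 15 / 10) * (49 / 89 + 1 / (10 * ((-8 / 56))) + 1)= -2271 / 11125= -0.20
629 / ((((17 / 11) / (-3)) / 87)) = -106227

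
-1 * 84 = -84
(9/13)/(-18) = -0.04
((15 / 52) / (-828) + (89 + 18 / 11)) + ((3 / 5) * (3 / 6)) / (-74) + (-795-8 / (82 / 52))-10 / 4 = -852520494259 / 1197459120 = -711.94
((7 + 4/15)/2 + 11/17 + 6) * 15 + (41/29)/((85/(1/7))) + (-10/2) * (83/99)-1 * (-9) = 543277733/3416490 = 159.02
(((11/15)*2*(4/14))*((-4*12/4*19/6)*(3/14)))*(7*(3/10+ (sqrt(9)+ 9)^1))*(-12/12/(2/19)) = 488433/175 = 2791.05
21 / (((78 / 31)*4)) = 217 / 104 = 2.09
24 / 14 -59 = -401 / 7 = -57.29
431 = 431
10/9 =1.11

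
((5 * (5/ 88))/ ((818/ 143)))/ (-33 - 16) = -325/ 320656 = -0.00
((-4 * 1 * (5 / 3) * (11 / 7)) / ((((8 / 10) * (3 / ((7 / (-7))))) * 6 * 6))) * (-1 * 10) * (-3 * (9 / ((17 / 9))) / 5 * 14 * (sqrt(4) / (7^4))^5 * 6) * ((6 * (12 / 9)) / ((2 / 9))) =5702400 / 1356468527059404017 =0.00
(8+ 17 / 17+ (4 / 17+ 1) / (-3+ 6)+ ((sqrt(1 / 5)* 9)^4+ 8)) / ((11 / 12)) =1427244 / 4675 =305.29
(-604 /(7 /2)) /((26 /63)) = -5436 /13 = -418.15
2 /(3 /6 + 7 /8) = 16 /11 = 1.45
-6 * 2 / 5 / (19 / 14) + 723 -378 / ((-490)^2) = 235012797 / 325850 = 721.23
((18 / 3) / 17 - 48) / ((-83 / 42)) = 34020 / 1411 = 24.11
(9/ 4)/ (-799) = -0.00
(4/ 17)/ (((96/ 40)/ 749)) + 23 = 4918/ 51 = 96.43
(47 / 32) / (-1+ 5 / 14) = -2.28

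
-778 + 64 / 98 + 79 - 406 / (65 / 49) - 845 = -1849.41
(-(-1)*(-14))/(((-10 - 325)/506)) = 7084/335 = 21.15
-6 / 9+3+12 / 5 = 71 / 15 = 4.73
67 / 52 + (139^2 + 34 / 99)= 99472909 / 5148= 19322.63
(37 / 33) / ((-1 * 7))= -37 / 231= -0.16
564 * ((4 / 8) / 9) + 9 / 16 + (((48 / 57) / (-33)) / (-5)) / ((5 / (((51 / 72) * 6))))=8000563 / 250800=31.90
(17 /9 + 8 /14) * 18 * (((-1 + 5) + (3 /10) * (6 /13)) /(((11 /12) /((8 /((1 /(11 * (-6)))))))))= -9606528 /91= -105566.24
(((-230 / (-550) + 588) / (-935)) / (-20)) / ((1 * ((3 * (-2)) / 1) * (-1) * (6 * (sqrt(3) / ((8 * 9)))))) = 0.04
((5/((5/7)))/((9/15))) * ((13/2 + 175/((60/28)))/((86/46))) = 425845/774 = 550.19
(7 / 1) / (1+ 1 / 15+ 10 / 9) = 45 / 14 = 3.21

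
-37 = -37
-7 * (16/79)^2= -1792/6241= -0.29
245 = 245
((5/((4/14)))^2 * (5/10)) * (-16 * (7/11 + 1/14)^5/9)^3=-91062061492188001573922874653725/18883056816051788975997356073792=-4.82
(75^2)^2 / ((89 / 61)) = 1930078125 / 89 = 21686271.07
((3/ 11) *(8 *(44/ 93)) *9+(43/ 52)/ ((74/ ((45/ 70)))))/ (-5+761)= 575079/ 46760896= 0.01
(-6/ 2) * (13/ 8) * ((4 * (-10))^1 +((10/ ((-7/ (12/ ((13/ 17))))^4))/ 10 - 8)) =584890002/ 5274997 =110.88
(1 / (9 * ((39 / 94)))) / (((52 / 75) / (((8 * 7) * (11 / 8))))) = 90475 / 3042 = 29.74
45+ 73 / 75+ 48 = 7048 / 75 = 93.97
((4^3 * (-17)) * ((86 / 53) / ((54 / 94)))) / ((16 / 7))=-1344.51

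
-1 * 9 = -9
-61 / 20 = -3.05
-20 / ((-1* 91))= 20 / 91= 0.22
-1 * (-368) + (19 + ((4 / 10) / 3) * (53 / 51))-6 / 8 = 1182349 / 3060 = 386.39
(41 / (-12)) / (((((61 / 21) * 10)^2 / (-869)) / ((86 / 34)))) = 225210909 / 25302800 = 8.90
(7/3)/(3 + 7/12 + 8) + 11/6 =1697/834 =2.03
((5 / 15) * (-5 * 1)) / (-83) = 5 / 249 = 0.02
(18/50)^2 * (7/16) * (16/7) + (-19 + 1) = -11169/625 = -17.87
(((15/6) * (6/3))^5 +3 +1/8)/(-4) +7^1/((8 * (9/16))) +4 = -223625/288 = -776.48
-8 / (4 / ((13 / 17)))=-26 / 17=-1.53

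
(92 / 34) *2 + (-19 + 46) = 551 / 17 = 32.41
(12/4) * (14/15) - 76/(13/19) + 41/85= -119113/1105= -107.79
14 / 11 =1.27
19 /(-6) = -3.17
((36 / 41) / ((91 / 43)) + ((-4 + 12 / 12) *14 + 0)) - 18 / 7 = -44.16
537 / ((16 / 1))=33.56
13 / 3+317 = 964 / 3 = 321.33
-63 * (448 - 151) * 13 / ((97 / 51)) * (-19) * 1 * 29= 6835371543 / 97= 70467747.87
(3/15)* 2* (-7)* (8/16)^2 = -7/10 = -0.70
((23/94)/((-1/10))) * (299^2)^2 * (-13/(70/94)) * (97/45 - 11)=-951128102396602/315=-3019454293322.55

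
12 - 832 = -820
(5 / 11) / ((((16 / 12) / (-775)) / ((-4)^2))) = -46500 / 11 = -4227.27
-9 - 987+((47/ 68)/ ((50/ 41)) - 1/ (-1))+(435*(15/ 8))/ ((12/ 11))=-3356167/ 13600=-246.78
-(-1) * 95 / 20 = 19 / 4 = 4.75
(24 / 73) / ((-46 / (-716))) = 8592 / 1679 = 5.12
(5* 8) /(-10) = -4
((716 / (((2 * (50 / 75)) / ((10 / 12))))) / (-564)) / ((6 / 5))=-4475 / 6768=-0.66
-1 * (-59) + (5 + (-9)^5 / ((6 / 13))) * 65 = -16631367 / 2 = -8315683.50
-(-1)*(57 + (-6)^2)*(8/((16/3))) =279/2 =139.50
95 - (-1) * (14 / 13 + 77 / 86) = 108415 / 1118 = 96.97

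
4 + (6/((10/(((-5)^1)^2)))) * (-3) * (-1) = 49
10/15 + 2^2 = 14/3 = 4.67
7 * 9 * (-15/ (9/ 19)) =-1995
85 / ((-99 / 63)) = -54.09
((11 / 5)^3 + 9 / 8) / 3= 3.92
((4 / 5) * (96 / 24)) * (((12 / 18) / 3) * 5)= 32 / 9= 3.56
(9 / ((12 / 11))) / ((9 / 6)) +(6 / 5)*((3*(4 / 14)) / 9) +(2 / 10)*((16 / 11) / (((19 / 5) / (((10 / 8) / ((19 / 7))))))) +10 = 4350103 / 277970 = 15.65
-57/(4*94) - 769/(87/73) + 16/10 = -105300659/163560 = -643.80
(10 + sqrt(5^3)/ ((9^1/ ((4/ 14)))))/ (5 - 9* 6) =-10/ 49 - 10* sqrt(5)/ 3087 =-0.21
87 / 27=29 / 9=3.22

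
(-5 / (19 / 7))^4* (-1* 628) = -942392500 / 130321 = -7231.32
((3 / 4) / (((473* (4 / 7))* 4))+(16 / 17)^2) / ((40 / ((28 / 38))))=0.02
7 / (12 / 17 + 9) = 119 / 165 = 0.72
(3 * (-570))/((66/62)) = -17670/11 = -1606.36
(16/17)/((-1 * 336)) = -1/357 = -0.00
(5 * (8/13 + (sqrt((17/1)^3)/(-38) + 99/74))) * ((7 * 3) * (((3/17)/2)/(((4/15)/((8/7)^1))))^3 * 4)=5136716250/115794497- 2733750 * sqrt(17)/269059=2.47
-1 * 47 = -47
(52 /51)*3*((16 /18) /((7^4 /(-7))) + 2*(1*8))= 2567968 /52479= 48.93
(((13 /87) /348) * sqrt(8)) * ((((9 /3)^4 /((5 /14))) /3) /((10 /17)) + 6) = 14573 * sqrt(2) /126150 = 0.16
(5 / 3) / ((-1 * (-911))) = 5 / 2733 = 0.00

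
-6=-6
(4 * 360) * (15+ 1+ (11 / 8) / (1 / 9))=40860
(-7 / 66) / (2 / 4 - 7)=7 / 429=0.02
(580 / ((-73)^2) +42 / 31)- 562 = -92600040 / 165199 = -560.54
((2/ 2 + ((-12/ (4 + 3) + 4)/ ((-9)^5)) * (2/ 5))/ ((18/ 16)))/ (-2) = -8266732/ 18600435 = -0.44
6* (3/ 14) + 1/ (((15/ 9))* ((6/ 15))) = 39/ 14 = 2.79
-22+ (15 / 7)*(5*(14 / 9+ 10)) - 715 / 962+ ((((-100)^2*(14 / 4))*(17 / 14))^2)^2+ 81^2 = 5069985703125010352851 / 1554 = 3262539062500006662.07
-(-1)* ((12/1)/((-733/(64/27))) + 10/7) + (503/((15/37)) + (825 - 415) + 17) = 385392178/230895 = 1669.12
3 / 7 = 0.43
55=55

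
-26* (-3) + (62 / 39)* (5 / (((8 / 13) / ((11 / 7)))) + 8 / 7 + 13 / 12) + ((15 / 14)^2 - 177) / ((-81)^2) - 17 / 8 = 1110983297 / 11144952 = 99.68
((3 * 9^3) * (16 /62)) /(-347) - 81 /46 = -1676133 /494822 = -3.39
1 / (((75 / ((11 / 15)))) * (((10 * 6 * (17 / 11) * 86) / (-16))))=-242 / 12335625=-0.00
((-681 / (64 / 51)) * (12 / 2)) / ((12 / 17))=-590427 / 128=-4612.71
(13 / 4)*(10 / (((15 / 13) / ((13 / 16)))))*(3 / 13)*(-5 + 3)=-169 / 16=-10.56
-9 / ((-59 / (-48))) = -432 / 59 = -7.32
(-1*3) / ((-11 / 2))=6 / 11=0.55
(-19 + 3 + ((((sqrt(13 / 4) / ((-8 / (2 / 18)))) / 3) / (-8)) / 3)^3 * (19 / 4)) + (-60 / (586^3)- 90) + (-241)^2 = 57975.00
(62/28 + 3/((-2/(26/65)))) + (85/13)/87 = 133753/79170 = 1.69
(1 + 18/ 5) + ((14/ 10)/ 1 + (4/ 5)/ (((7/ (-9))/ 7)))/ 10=4.02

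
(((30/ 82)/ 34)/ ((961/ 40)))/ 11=300/ 7367987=0.00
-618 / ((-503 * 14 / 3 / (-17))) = -15759 / 3521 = -4.48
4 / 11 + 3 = 37 / 11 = 3.36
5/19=0.26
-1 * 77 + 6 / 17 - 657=-12472 / 17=-733.65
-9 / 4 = -2.25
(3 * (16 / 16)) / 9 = 1 / 3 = 0.33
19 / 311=0.06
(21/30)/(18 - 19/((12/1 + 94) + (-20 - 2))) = 294/7465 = 0.04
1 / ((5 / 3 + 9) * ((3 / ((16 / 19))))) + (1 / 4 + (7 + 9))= 1237 / 76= 16.28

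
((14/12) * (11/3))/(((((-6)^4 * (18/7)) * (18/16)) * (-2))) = -539/944784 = -0.00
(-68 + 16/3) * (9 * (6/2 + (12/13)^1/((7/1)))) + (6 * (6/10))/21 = -803622/455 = -1766.20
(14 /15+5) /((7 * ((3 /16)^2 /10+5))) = 45568 /268989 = 0.17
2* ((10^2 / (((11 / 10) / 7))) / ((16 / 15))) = 13125 / 11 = 1193.18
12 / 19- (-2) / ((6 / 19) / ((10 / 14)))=5.16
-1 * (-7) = 7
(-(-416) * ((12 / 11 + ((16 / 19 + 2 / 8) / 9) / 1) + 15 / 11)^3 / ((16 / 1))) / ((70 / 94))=4448050967321351 / 7453914541920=596.74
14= 14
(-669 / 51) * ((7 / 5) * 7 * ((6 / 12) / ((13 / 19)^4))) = -1424017567 / 4855370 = -293.29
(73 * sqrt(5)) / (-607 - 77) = -73 * sqrt(5) / 684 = -0.24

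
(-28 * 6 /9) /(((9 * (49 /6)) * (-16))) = 1 /63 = 0.02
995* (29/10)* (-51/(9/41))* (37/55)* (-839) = 124866959641/330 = 378384726.18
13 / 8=1.62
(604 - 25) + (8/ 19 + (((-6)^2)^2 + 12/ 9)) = 106975/ 57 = 1876.75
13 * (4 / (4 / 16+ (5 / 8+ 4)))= 32 / 3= 10.67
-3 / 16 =-0.19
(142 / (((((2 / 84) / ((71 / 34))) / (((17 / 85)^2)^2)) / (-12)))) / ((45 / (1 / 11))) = -282296 / 584375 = -0.48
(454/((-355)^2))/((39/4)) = 1816/4914975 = 0.00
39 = 39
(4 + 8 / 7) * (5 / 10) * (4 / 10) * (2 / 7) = 72 / 245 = 0.29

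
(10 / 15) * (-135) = -90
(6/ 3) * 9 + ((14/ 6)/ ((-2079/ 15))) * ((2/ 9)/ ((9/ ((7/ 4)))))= 866017/ 48114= 18.00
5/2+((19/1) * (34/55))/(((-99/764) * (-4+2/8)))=4356727/163350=26.67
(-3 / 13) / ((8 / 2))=-3 / 52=-0.06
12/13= 0.92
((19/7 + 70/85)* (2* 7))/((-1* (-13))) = 842/221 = 3.81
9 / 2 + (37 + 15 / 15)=85 / 2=42.50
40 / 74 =20 / 37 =0.54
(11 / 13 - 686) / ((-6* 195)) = 0.59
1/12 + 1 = 13/12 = 1.08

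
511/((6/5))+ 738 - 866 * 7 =-4898.17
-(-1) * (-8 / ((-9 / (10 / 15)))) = 16 / 27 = 0.59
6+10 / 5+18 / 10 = 49 / 5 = 9.80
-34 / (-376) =17 / 188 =0.09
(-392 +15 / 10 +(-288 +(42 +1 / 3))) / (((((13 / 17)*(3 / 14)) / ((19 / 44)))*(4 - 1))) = -784567 / 1404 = -558.81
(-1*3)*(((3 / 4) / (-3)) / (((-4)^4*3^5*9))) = 0.00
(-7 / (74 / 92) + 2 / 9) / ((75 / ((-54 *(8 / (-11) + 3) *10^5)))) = 564800000 / 407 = 1387714.99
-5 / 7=-0.71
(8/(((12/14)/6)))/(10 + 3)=56/13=4.31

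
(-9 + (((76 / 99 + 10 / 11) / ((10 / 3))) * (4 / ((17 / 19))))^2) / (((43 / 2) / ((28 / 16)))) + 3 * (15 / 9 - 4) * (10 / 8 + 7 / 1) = -1827613753 / 31472100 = -58.07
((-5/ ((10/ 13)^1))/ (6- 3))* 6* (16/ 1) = -208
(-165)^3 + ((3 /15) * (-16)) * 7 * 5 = -4492237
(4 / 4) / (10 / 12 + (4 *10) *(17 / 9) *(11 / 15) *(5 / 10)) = 54 / 1541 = 0.04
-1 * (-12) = 12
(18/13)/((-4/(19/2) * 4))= -171/208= -0.82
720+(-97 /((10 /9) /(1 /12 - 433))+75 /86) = 13248987 /344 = 38514.50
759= 759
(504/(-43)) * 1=-504/43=-11.72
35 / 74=0.47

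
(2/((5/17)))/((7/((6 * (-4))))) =-816/35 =-23.31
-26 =-26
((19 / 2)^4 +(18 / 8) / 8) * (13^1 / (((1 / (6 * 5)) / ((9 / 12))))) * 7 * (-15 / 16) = -16010487675 / 1024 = -15635241.87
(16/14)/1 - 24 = -160/7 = -22.86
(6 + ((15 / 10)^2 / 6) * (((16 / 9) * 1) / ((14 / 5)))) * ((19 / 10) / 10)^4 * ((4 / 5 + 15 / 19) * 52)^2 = 182229673379 / 3281250000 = 55.54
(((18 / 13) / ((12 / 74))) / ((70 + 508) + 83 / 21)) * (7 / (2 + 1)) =5439 / 158873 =0.03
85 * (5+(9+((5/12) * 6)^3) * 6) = 51935/4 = 12983.75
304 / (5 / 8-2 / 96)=14592 / 29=503.17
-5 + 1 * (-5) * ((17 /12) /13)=-865 /156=-5.54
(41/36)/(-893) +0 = -41/32148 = -0.00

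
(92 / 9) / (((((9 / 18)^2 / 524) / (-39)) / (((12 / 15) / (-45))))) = 10027264 / 675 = 14855.21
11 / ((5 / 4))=44 / 5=8.80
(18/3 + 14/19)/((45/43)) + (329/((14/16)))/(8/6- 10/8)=4518.44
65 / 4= 16.25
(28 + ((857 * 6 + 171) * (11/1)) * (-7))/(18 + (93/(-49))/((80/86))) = -801783080/31281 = -25631.63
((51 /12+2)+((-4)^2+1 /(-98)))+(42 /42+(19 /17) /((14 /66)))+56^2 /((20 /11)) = 29210123 /16660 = 1753.31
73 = 73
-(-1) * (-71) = -71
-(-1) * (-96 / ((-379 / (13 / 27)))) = 416 / 3411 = 0.12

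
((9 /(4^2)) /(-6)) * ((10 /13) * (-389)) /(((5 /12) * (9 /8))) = 778 /13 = 59.85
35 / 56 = 5 / 8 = 0.62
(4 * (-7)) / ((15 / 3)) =-28 / 5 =-5.60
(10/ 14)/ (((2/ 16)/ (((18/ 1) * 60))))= 43200/ 7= 6171.43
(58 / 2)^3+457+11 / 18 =24846.61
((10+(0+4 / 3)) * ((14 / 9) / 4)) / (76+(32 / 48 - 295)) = -119 / 5895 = -0.02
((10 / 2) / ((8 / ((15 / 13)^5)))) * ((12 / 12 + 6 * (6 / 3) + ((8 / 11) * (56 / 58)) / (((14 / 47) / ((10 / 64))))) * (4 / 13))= 32383546875 / 6159008284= 5.26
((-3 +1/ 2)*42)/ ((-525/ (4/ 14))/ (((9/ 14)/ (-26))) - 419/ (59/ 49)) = -2655/ 1870351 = -0.00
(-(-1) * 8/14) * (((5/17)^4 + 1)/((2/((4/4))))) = 168292/584647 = 0.29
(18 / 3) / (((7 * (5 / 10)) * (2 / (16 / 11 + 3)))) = 42 / 11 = 3.82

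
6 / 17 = 0.35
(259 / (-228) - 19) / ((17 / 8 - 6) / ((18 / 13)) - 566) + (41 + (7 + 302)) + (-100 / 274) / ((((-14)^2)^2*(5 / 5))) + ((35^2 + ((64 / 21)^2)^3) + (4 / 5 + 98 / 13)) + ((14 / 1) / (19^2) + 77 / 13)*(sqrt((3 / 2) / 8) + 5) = 2417.01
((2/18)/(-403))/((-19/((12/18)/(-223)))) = -2/46102797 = -0.00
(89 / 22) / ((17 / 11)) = 2.62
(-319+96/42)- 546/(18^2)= -120355/378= -318.40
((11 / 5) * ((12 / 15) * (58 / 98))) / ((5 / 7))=1276 / 875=1.46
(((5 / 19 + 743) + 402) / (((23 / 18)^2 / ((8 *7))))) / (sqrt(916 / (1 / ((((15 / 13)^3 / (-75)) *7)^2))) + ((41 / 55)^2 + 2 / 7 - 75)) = -1760182924284120720384000 / 3311669566906964993341 - 6806233932353856000000 *sqrt(229) / 3311669566906964993341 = -562.61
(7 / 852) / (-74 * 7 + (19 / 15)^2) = -525 / 32997676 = -0.00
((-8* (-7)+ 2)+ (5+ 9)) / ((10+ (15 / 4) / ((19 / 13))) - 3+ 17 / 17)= 6.81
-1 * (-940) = 940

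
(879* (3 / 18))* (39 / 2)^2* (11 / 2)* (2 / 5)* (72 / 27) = 1634061 / 5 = 326812.20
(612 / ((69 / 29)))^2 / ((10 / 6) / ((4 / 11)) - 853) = -419988672 / 5385749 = -77.98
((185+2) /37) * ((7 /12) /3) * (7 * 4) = 9163 /333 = 27.52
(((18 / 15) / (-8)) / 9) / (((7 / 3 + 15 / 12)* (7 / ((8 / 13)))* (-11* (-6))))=-4 / 645645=-0.00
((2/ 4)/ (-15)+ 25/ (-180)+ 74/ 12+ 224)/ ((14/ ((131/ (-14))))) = -5423269/ 35280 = -153.72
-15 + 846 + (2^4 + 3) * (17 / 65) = 54338 / 65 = 835.97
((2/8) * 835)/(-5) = -167/4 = -41.75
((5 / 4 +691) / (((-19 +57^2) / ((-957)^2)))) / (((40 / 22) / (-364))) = -2538521866881 / 64600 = -39296004.13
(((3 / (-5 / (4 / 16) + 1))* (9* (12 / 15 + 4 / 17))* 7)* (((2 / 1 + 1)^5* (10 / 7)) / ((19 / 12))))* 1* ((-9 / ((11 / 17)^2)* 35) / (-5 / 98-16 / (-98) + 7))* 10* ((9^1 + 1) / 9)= 432081216000 / 162811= 2653882.21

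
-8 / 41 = -0.20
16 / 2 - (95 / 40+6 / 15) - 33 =-1111 / 40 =-27.78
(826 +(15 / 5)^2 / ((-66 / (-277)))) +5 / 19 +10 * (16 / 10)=367855 / 418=880.04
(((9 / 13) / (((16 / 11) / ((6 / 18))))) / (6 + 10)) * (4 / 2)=33 / 1664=0.02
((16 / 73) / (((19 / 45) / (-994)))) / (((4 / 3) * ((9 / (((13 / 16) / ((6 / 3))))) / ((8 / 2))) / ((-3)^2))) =-872235 / 1387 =-628.86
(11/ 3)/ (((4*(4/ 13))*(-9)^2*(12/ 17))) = 2431/ 46656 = 0.05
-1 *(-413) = 413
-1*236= -236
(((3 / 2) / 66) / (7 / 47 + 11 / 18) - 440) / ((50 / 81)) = -504129177 / 707300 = -712.75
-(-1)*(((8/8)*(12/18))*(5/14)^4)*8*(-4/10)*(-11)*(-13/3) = -35750/21609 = -1.65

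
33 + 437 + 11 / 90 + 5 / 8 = 169469 / 360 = 470.75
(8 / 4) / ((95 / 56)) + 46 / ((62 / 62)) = 4482 / 95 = 47.18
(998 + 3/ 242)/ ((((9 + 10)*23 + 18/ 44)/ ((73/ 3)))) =55.52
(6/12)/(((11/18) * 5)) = 9/55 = 0.16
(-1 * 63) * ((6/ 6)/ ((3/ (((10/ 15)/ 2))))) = -7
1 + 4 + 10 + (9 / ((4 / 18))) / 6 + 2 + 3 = 107 / 4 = 26.75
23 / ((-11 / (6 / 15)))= -46 / 55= -0.84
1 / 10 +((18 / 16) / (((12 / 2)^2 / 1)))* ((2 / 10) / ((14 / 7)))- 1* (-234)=74913 / 320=234.10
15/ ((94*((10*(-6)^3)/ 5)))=-5/ 13536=-0.00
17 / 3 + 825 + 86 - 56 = 2582 / 3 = 860.67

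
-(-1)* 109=109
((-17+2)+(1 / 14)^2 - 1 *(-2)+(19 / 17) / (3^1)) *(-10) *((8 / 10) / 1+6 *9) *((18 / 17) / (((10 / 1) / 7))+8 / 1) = 12843275843 / 212415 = 60463.13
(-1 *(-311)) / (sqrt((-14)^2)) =311 / 14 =22.21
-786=-786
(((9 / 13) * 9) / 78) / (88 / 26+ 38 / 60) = 405 / 20371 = 0.02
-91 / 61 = -1.49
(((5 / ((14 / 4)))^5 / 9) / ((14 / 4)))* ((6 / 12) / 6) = 50000 / 3176523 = 0.02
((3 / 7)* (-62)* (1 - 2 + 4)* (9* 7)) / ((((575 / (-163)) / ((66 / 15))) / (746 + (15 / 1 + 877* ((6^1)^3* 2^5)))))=21836087701164 / 575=37975804697.68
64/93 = 0.69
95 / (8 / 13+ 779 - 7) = 1235 / 10044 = 0.12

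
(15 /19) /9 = 5 /57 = 0.09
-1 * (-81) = 81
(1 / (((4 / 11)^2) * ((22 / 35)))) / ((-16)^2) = 385 / 8192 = 0.05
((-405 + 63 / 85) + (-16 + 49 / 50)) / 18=-356387 / 15300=-23.29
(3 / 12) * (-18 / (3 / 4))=-6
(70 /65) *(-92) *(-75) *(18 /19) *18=31298400 /247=126714.17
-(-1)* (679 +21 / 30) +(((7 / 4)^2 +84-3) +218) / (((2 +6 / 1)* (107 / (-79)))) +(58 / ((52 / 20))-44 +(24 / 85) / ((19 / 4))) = 181209534707 / 287547520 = 630.19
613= 613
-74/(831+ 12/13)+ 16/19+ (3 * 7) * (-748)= -3227603618/205485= -15707.25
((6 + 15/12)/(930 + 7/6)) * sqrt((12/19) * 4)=174 * sqrt(57)/106153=0.01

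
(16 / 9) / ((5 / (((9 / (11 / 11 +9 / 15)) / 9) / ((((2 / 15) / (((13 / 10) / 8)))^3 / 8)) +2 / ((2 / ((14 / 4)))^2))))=5.40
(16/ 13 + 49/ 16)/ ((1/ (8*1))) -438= -10495/ 26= -403.65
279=279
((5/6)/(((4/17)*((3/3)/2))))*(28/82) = 595/246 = 2.42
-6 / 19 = -0.32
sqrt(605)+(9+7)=16+11 *sqrt(5)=40.60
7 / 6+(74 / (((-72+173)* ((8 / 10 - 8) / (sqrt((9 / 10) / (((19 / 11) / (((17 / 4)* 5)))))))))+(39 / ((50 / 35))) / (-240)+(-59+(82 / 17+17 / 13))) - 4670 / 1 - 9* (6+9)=-2576055133 / 530400 - 185* sqrt(7106) / 46056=-4857.15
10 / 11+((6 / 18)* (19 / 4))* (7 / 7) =329 / 132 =2.49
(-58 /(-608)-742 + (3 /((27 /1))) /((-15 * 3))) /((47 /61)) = -5571959539 /5786640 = -962.90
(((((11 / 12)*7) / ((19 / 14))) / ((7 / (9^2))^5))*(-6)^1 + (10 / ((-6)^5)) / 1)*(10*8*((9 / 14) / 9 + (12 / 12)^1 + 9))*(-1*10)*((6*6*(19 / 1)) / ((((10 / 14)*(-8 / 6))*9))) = -35043856894219955 / 9261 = -3784025147847.96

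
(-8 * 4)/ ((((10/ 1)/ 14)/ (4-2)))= -89.60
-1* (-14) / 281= 14 / 281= 0.05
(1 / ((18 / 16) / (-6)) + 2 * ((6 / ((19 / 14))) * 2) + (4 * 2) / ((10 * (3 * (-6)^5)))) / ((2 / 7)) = 47900027 / 1108080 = 43.23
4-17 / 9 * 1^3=19 / 9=2.11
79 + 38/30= 1204/15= 80.27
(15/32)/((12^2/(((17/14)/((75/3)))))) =0.00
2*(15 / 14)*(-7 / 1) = -15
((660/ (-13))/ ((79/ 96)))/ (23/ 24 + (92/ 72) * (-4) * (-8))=-4561920/ 3094351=-1.47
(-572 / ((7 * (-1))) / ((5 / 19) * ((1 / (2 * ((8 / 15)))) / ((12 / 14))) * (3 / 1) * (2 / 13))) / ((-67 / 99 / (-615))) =9175548096 / 16415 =558973.38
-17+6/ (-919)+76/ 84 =-310748/ 19299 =-16.10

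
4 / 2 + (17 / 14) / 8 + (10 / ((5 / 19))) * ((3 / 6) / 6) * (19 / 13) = 6.78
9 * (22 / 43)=198 / 43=4.60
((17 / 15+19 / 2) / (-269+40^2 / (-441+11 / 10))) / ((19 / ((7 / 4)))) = -1403281 / 390639240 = -0.00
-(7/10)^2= -49/100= -0.49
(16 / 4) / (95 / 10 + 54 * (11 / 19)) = 152 / 1549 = 0.10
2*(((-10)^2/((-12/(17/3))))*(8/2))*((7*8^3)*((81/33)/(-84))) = 435200/11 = 39563.64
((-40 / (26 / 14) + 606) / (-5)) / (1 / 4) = -30392 / 65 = -467.57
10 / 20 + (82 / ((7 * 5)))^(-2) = 4587 / 6724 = 0.68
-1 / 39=-0.03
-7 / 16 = -0.44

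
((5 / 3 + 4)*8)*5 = 680 / 3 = 226.67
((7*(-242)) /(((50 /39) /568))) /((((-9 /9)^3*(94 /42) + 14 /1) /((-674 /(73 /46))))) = 939701724192 /34675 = 27100266.02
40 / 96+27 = 27.42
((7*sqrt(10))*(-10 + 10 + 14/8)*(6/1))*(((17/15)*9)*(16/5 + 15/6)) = 427329*sqrt(10)/100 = 13513.33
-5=-5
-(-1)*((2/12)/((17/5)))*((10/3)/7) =0.02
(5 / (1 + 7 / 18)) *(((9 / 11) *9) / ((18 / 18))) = 1458 / 55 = 26.51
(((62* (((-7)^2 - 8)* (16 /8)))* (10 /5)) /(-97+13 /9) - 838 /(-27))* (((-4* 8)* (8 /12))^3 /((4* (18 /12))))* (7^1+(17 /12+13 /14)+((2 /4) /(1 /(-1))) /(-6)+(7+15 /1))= 3833196.79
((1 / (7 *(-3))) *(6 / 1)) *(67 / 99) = -134 / 693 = -0.19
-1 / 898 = -0.00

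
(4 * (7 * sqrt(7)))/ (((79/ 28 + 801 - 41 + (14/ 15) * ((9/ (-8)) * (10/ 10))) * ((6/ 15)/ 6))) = 7350 * sqrt(7)/ 13331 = 1.46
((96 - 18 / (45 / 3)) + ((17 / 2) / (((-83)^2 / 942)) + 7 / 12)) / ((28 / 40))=5700881 / 41334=137.92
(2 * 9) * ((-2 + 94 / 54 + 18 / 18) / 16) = 0.83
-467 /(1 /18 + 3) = -8406 /55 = -152.84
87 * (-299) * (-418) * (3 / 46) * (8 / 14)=2836548 / 7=405221.14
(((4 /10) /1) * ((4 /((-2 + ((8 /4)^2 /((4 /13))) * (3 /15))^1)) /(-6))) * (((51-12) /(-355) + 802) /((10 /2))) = -1138684 /15975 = -71.28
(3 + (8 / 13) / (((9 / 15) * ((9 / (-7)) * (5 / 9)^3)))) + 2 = 113 / 325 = 0.35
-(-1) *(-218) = -218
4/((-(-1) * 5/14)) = 56/5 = 11.20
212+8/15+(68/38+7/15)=4081/19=214.79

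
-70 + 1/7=-489/7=-69.86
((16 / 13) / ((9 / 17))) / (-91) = -0.03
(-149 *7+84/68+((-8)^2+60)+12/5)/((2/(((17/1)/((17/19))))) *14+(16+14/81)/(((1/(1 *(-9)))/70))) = 6652413/74037040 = 0.09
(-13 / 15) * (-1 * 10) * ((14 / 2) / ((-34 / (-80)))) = 7280 / 51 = 142.75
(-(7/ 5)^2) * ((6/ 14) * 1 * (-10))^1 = 42/ 5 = 8.40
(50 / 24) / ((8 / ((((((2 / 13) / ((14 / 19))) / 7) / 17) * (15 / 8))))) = 2375 / 2772224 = 0.00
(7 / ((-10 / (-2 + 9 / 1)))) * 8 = -196 / 5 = -39.20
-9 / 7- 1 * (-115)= 796 / 7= 113.71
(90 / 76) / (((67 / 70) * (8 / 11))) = 1.70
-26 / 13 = -2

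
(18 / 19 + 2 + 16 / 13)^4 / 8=141784515072 / 3722098081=38.09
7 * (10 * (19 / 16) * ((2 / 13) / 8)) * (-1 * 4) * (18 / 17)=-6.77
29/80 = 0.36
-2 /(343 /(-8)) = 16 /343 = 0.05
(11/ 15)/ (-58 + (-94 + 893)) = 11/ 11115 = 0.00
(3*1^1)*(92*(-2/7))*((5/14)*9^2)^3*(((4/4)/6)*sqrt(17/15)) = -101859525*sqrt(255)/4802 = -338726.82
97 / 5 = 19.40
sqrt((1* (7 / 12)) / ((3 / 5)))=sqrt(35) / 6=0.99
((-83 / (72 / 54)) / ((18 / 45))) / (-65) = 249 / 104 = 2.39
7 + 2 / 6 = 22 / 3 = 7.33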